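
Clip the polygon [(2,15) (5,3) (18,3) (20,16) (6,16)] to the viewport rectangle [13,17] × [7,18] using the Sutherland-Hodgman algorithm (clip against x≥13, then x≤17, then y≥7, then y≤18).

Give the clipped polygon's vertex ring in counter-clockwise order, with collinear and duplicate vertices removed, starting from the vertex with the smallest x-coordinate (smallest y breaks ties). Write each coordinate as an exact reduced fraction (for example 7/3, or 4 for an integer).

1. After x ≥ 13: [(13,3) (18,3) (20,16) (13,16)]
2. After x ≤ 17: [(13,3) (17,3) (17,16) (13,16)]
3. After y ≥ 7: [(13,7) (17,7) (17,16) (13,16)]
4. After y ≤ 18: [(13,7) (17,7) (17,16) (13,16)]
5. Canonical ring: [(13,7) (17,7) (17,16) (13,16)]

Clipped polygon: [(13,7) (17,7) (17,16) (13,16)]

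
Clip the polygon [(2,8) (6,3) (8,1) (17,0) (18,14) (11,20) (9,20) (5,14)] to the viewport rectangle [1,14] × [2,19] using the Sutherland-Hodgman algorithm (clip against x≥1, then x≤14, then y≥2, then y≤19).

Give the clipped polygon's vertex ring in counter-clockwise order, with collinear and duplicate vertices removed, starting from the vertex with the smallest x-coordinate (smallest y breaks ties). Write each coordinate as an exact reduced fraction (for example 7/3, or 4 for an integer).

1. After x ≥ 1: [(2,8) (6,3) (8,1) (17,0) (18,14) (11,20) (9,20) (5,14)]
2. After x ≤ 14: [(2,8) (6,3) (8,1) (14,1/3) (14,122/7) (11,20) (9,20) (5,14)]
3. After y ≥ 2: [(2,8) (6,3) (7,2) (14,2) (14,122/7) (11,20) (9,20) (5,14)]
4. After y ≤ 19: [(2,8) (6,3) (7,2) (14,2) (14,122/7) (73/6,19) (25/3,19) (5,14)]
5. Canonical ring: [(2,8) (6,3) (7,2) (14,2) (14,122/7) (73/6,19) (25/3,19) (5,14)]

Clipped polygon: [(2,8) (6,3) (7,2) (14,2) (14,122/7) (73/6,19) (25/3,19) (5,14)]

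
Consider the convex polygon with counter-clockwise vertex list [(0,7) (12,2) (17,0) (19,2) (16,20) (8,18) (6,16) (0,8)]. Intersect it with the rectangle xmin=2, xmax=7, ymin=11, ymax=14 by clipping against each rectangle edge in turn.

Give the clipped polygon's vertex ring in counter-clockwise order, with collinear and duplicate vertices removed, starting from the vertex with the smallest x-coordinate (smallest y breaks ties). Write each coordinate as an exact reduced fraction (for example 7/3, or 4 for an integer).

Clipped polygon: [(9/4,11) (7,11) (7,14) (9/2,14)]

1. After x ≥ 2: [(2,37/6) (12,2) (17,0) (19,2) (16,20) (8,18) (6,16) (2,32/3)]
2. After x ≤ 7: [(2,37/6) (7,49/12) (7,17) (6,16) (2,32/3)]
3. After y ≥ 11: [(7,11) (7,17) (6,16) (9/4,11)]
4. After y ≤ 14: [(7,11) (7,14) (9/2,14) (9/4,11)]
5. Canonical ring: [(9/4,11) (7,11) (7,14) (9/2,14)]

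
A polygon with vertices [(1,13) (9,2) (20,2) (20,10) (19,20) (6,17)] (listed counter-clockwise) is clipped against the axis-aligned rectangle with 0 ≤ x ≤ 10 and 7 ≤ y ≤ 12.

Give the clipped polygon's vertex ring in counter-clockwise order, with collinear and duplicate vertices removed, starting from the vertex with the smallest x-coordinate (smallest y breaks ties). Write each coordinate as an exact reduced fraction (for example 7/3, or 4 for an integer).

1. After x ≥ 0: [(1,13) (9,2) (20,2) (20,10) (19,20) (6,17)]
2. After x ≤ 10: [(1,13) (9,2) (10,2) (10,233/13) (6,17)]
3. After y ≥ 7: [(1,13) (59/11,7) (10,7) (10,233/13) (6,17)]
4. After y ≤ 12: [(19/11,12) (59/11,7) (10,7) (10,12)]
5. Canonical ring: [(19/11,12) (59/11,7) (10,7) (10,12)]

Clipped polygon: [(19/11,12) (59/11,7) (10,7) (10,12)]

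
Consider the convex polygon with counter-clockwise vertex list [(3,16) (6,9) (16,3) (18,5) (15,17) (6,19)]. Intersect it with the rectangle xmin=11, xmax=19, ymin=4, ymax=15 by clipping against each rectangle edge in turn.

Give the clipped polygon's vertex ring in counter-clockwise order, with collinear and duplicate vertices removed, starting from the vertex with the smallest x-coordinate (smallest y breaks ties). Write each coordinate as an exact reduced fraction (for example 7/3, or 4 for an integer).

Clipped polygon: [(11,6) (43/3,4) (17,4) (18,5) (31/2,15) (11,15)]

1. After x ≥ 11: [(11,6) (16,3) (18,5) (15,17) (11,161/9)]
2. After x ≤ 19: [(11,6) (16,3) (18,5) (15,17) (11,161/9)]
3. After y ≥ 4: [(11,6) (43/3,4) (17,4) (18,5) (15,17) (11,161/9)]
4. After y ≤ 15: [(11,15) (11,6) (43/3,4) (17,4) (18,5) (31/2,15)]
5. Canonical ring: [(11,6) (43/3,4) (17,4) (18,5) (31/2,15) (11,15)]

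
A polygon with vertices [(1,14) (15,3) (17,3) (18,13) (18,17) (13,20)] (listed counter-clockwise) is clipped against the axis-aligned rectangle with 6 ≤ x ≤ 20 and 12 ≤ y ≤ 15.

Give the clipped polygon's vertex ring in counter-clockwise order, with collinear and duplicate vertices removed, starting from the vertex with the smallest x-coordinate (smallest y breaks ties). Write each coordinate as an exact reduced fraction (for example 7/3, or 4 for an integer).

Clipped polygon: [(6,12) (179/10,12) (18,13) (18,15) (6,15)]

1. After x ≥ 6: [(6,33/2) (6,141/14) (15,3) (17,3) (18,13) (18,17) (13,20)]
2. After x ≤ 20: [(6,33/2) (6,141/14) (15,3) (17,3) (18,13) (18,17) (13,20)]
3. After y ≥ 12: [(6,33/2) (6,12) (179/10,12) (18,13) (18,17) (13,20)]
4. After y ≤ 15: [(6,15) (6,12) (179/10,12) (18,13) (18,15)]
5. Canonical ring: [(6,12) (179/10,12) (18,13) (18,15) (6,15)]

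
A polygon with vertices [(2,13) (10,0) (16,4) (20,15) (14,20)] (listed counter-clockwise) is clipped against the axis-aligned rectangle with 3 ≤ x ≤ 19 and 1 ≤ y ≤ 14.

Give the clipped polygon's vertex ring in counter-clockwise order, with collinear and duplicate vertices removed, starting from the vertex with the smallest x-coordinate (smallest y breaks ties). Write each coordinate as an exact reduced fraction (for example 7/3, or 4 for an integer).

Clipped polygon: [(3,91/8) (122/13,1) (23/2,1) (16,4) (19,49/4) (19,14) (26/7,14) (3,163/12)]

1. After x ≥ 3: [(3,163/12) (3,91/8) (10,0) (16,4) (20,15) (14,20)]
2. After x ≤ 19: [(3,163/12) (3,91/8) (10,0) (16,4) (19,49/4) (19,95/6) (14,20)]
3. After y ≥ 1: [(3,163/12) (3,91/8) (122/13,1) (23/2,1) (16,4) (19,49/4) (19,95/6) (14,20)]
4. After y ≤ 14: [(26/7,14) (3,163/12) (3,91/8) (122/13,1) (23/2,1) (16,4) (19,49/4) (19,14)]
5. Canonical ring: [(3,91/8) (122/13,1) (23/2,1) (16,4) (19,49/4) (19,14) (26/7,14) (3,163/12)]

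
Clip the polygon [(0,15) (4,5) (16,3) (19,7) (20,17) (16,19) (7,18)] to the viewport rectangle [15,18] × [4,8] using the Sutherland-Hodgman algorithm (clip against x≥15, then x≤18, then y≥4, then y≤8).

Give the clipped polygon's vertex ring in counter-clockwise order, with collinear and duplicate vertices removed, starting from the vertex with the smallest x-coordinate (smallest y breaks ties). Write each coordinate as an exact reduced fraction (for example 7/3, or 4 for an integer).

1. After x ≥ 15: [(15,19/6) (16,3) (19,7) (20,17) (16,19) (15,170/9)]
2. After x ≤ 18: [(15,19/6) (16,3) (18,17/3) (18,18) (16,19) (15,170/9)]
3. After y ≥ 4: [(15,4) (67/4,4) (18,17/3) (18,18) (16,19) (15,170/9)]
4. After y ≤ 8: [(15,8) (15,4) (67/4,4) (18,17/3) (18,8)]
5. Canonical ring: [(15,4) (67/4,4) (18,17/3) (18,8) (15,8)]

Clipped polygon: [(15,4) (67/4,4) (18,17/3) (18,8) (15,8)]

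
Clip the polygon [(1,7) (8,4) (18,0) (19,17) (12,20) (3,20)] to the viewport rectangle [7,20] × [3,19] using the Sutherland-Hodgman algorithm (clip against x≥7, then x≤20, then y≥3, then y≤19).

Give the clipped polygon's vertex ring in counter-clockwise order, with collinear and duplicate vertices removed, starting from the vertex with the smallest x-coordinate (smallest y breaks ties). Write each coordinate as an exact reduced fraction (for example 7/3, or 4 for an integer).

1. After x ≥ 7: [(7,31/7) (8,4) (18,0) (19,17) (12,20) (7,20)]
2. After x ≤ 20: [(7,31/7) (8,4) (18,0) (19,17) (12,20) (7,20)]
3. After y ≥ 3: [(7,31/7) (8,4) (21/2,3) (309/17,3) (19,17) (12,20) (7,20)]
4. After y ≤ 19: [(7,19) (7,31/7) (8,4) (21/2,3) (309/17,3) (19,17) (43/3,19)]
5. Canonical ring: [(7,31/7) (8,4) (21/2,3) (309/17,3) (19,17) (43/3,19) (7,19)]

Clipped polygon: [(7,31/7) (8,4) (21/2,3) (309/17,3) (19,17) (43/3,19) (7,19)]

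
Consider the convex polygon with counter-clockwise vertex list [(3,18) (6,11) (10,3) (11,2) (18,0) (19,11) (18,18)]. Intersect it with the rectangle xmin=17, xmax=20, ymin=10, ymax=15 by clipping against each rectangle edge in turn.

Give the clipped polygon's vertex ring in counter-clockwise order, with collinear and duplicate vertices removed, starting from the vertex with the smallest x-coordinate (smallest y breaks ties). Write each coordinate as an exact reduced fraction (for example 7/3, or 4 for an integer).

Clipped polygon: [(17,10) (208/11,10) (19,11) (129/7,15) (17,15)]

1. After x ≥ 17: [(17,18) (17,2/7) (18,0) (19,11) (18,18)]
2. After x ≤ 20: [(17,18) (17,2/7) (18,0) (19,11) (18,18)]
3. After y ≥ 10: [(17,18) (17,10) (208/11,10) (19,11) (18,18)]
4. After y ≤ 15: [(17,15) (17,10) (208/11,10) (19,11) (129/7,15)]
5. Canonical ring: [(17,10) (208/11,10) (19,11) (129/7,15) (17,15)]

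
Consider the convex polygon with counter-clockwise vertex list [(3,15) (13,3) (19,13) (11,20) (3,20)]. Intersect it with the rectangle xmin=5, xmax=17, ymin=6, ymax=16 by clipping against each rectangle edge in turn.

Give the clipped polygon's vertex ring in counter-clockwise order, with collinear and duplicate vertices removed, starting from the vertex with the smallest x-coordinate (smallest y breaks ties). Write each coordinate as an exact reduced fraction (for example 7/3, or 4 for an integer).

Clipped polygon: [(5,63/5) (21/2,6) (74/5,6) (17,29/3) (17,59/4) (109/7,16) (5,16)]

1. After x ≥ 5: [(5,63/5) (13,3) (19,13) (11,20) (5,20)]
2. After x ≤ 17: [(5,63/5) (13,3) (17,29/3) (17,59/4) (11,20) (5,20)]
3. After y ≥ 6: [(5,63/5) (21/2,6) (74/5,6) (17,29/3) (17,59/4) (11,20) (5,20)]
4. After y ≤ 16: [(5,16) (5,63/5) (21/2,6) (74/5,6) (17,29/3) (17,59/4) (109/7,16)]
5. Canonical ring: [(5,63/5) (21/2,6) (74/5,6) (17,29/3) (17,59/4) (109/7,16) (5,16)]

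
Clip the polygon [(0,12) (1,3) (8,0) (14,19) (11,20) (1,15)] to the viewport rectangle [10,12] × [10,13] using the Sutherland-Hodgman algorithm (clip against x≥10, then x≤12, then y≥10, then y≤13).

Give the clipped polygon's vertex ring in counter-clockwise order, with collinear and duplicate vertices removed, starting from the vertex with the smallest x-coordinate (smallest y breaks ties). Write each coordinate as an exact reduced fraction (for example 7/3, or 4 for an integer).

1. After x ≥ 10: [(10,19/3) (14,19) (11,20) (10,39/2)]
2. After x ≤ 12: [(10,19/3) (12,38/3) (12,59/3) (11,20) (10,39/2)]
3. After y ≥ 10: [(10,10) (212/19,10) (12,38/3) (12,59/3) (11,20) (10,39/2)]
4. After y ≤ 13: [(10,13) (10,10) (212/19,10) (12,38/3) (12,13)]
5. Canonical ring: [(10,10) (212/19,10) (12,38/3) (12,13) (10,13)]

Clipped polygon: [(10,10) (212/19,10) (12,38/3) (12,13) (10,13)]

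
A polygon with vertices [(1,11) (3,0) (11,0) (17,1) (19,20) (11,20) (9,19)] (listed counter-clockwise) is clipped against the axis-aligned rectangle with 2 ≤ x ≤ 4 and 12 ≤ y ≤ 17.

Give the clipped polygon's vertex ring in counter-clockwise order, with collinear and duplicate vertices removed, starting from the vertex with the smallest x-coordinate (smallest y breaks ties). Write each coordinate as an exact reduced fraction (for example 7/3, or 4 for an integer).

Clipped polygon: [(2,12) (4,12) (4,14)]

1. After x ≥ 2: [(2,12) (2,11/2) (3,0) (11,0) (17,1) (19,20) (11,20) (9,19)]
2. After x ≤ 4: [(4,14) (2,12) (2,11/2) (3,0) (4,0)]
3. After y ≥ 12: [(4,12) (4,14) (2,12) (2,12)]
4. After y ≤ 17: [(4,12) (4,14) (2,12) (2,12)]
5. Canonical ring: [(2,12) (4,12) (4,14)]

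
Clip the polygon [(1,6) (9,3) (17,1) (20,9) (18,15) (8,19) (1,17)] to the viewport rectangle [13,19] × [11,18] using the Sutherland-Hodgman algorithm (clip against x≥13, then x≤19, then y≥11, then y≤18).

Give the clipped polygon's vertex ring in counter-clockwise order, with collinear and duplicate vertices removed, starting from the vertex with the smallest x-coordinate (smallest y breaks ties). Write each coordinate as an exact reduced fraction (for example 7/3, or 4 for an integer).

1. After x ≥ 13: [(13,2) (17,1) (20,9) (18,15) (13,17)]
2. After x ≤ 19: [(13,2) (17,1) (19,19/3) (19,12) (18,15) (13,17)]
3. After y ≥ 11: [(13,11) (19,11) (19,12) (18,15) (13,17)]
4. After y ≤ 18: [(13,11) (19,11) (19,12) (18,15) (13,17)]
5. Canonical ring: [(13,11) (19,11) (19,12) (18,15) (13,17)]

Clipped polygon: [(13,11) (19,11) (19,12) (18,15) (13,17)]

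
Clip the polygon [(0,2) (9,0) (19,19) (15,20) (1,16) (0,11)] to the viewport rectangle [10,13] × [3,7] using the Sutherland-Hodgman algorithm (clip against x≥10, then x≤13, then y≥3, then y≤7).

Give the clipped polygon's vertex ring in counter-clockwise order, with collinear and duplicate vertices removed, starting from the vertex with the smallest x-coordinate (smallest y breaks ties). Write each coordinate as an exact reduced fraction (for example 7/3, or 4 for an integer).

Clipped polygon: [(10,3) (201/19,3) (241/19,7) (10,7)]

1. After x ≥ 10: [(10,19/10) (19,19) (15,20) (10,130/7)]
2. After x ≤ 13: [(10,19/10) (13,38/5) (13,136/7) (10,130/7)]
3. After y ≥ 3: [(10,3) (201/19,3) (13,38/5) (13,136/7) (10,130/7)]
4. After y ≤ 7: [(10,7) (10,3) (201/19,3) (241/19,7)]
5. Canonical ring: [(10,3) (201/19,3) (241/19,7) (10,7)]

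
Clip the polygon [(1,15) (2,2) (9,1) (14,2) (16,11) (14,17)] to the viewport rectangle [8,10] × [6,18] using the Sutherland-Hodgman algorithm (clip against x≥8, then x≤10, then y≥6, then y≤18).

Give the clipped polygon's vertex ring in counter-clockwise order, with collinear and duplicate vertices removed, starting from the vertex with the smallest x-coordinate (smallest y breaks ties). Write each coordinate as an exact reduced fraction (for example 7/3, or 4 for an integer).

1. After x ≥ 8: [(8,209/13) (8,8/7) (9,1) (14,2) (16,11) (14,17)]
2. After x ≤ 10: [(10,213/13) (8,209/13) (8,8/7) (9,1) (10,6/5)]
3. After y ≥ 6: [(10,6) (10,213/13) (8,209/13) (8,6)]
4. After y ≤ 18: [(10,6) (10,213/13) (8,209/13) (8,6)]
5. Canonical ring: [(8,6) (10,6) (10,213/13) (8,209/13)]

Clipped polygon: [(8,6) (10,6) (10,213/13) (8,209/13)]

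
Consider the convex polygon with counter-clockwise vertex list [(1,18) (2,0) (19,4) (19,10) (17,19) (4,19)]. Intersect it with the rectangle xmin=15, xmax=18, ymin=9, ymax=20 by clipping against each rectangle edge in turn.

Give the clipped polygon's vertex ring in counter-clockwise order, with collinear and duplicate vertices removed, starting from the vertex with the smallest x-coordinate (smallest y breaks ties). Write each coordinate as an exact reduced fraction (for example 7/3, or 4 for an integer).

1. After x ≥ 15: [(15,52/17) (19,4) (19,10) (17,19) (15,19)]
2. After x ≤ 18: [(15,52/17) (18,64/17) (18,29/2) (17,19) (15,19)]
3. After y ≥ 9: [(15,9) (18,9) (18,29/2) (17,19) (15,19)]
4. After y ≤ 20: [(15,9) (18,9) (18,29/2) (17,19) (15,19)]
5. Canonical ring: [(15,9) (18,9) (18,29/2) (17,19) (15,19)]

Clipped polygon: [(15,9) (18,9) (18,29/2) (17,19) (15,19)]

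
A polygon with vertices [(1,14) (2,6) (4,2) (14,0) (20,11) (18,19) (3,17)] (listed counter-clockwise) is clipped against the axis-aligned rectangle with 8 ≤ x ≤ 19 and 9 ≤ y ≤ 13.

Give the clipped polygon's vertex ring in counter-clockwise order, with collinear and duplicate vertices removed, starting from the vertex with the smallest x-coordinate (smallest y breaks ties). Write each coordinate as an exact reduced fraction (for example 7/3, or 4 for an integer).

1. After x ≥ 8: [(8,6/5) (14,0) (20,11) (18,19) (8,53/3)]
2. After x ≤ 19: [(8,6/5) (14,0) (19,55/6) (19,15) (18,19) (8,53/3)]
3. After y ≥ 9: [(8,9) (208/11,9) (19,55/6) (19,15) (18,19) (8,53/3)]
4. After y ≤ 13: [(8,13) (8,9) (208/11,9) (19,55/6) (19,13)]
5. Canonical ring: [(8,9) (208/11,9) (19,55/6) (19,13) (8,13)]

Clipped polygon: [(8,9) (208/11,9) (19,55/6) (19,13) (8,13)]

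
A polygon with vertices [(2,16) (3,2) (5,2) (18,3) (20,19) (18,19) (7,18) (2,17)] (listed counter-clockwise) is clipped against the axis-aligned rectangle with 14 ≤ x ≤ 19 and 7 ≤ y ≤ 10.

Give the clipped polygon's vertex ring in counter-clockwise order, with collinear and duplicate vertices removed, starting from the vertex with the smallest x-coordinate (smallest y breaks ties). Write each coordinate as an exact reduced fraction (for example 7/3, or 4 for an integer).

Clipped polygon: [(14,7) (37/2,7) (151/8,10) (14,10)]

1. After x ≥ 14: [(14,35/13) (18,3) (20,19) (18,19) (14,205/11)]
2. After x ≤ 19: [(14,35/13) (18,3) (19,11) (19,19) (18,19) (14,205/11)]
3. After y ≥ 7: [(14,7) (37/2,7) (19,11) (19,19) (18,19) (14,205/11)]
4. After y ≤ 10: [(14,10) (14,7) (37/2,7) (151/8,10)]
5. Canonical ring: [(14,7) (37/2,7) (151/8,10) (14,10)]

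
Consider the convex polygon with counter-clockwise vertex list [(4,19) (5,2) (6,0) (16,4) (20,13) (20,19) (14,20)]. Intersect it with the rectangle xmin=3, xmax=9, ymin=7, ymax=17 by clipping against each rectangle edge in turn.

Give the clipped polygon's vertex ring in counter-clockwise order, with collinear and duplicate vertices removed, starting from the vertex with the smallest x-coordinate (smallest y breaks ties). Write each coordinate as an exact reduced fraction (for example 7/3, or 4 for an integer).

Clipped polygon: [(70/17,17) (80/17,7) (9,7) (9,17)]

1. After x ≥ 3: [(4,19) (5,2) (6,0) (16,4) (20,13) (20,19) (14,20)]
2. After x ≤ 9: [(9,39/2) (4,19) (5,2) (6,0) (9,6/5)]
3. After y ≥ 7: [(9,7) (9,39/2) (4,19) (80/17,7)]
4. After y ≤ 17: [(9,7) (9,17) (70/17,17) (80/17,7)]
5. Canonical ring: [(70/17,17) (80/17,7) (9,7) (9,17)]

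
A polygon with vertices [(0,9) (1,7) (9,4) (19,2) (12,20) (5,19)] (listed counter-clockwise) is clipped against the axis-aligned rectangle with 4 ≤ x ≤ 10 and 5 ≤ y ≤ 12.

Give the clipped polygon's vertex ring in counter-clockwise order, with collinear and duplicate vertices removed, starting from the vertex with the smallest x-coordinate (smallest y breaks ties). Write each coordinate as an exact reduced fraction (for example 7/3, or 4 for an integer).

Clipped polygon: [(4,47/8) (19/3,5) (10,5) (10,12) (4,12)]

1. After x ≥ 4: [(4,17) (4,47/8) (9,4) (19,2) (12,20) (5,19)]
2. After x ≤ 10: [(4,17) (4,47/8) (9,4) (10,19/5) (10,138/7) (5,19)]
3. After y ≥ 5: [(4,17) (4,47/8) (19/3,5) (10,5) (10,138/7) (5,19)]
4. After y ≤ 12: [(4,12) (4,47/8) (19/3,5) (10,5) (10,12)]
5. Canonical ring: [(4,47/8) (19/3,5) (10,5) (10,12) (4,12)]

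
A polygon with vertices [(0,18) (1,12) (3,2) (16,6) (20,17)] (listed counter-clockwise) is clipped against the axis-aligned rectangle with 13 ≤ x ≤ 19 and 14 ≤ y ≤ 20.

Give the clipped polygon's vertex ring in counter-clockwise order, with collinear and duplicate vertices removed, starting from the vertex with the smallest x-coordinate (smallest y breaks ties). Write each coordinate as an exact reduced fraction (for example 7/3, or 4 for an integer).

Clipped polygon: [(13,14) (208/11,14) (19,57/4) (19,341/20) (13,347/20)]

1. After x ≥ 13: [(13,347/20) (13,66/13) (16,6) (20,17)]
2. After x ≤ 19: [(19,341/20) (13,347/20) (13,66/13) (16,6) (19,57/4)]
3. After y ≥ 14: [(19,341/20) (13,347/20) (13,14) (208/11,14) (19,57/4)]
4. After y ≤ 20: [(19,341/20) (13,347/20) (13,14) (208/11,14) (19,57/4)]
5. Canonical ring: [(13,14) (208/11,14) (19,57/4) (19,341/20) (13,347/20)]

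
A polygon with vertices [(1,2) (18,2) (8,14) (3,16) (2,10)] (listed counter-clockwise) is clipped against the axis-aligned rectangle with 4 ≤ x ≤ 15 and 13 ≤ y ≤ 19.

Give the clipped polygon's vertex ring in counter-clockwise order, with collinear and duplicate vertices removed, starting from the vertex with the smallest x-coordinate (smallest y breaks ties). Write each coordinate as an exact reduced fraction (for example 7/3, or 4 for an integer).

1. After x ≥ 4: [(4,2) (18,2) (8,14) (4,78/5)]
2. After x ≤ 15: [(4,2) (15,2) (15,28/5) (8,14) (4,78/5)]
3. After y ≥ 13: [(4,13) (53/6,13) (8,14) (4,78/5)]
4. After y ≤ 19: [(4,13) (53/6,13) (8,14) (4,78/5)]
5. Canonical ring: [(4,13) (53/6,13) (8,14) (4,78/5)]

Clipped polygon: [(4,13) (53/6,13) (8,14) (4,78/5)]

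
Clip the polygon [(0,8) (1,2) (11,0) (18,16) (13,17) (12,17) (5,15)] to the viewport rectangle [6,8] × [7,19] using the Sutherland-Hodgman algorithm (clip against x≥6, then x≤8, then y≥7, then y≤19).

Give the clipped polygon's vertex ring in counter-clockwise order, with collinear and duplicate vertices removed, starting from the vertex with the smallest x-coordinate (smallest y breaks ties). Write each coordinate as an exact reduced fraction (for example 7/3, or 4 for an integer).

1. After x ≥ 6: [(6,1) (11,0) (18,16) (13,17) (12,17) (6,107/7)]
2. After x ≤ 8: [(6,1) (8,3/5) (8,111/7) (6,107/7)]
3. After y ≥ 7: [(6,7) (8,7) (8,111/7) (6,107/7)]
4. After y ≤ 19: [(6,7) (8,7) (8,111/7) (6,107/7)]
5. Canonical ring: [(6,7) (8,7) (8,111/7) (6,107/7)]

Clipped polygon: [(6,7) (8,7) (8,111/7) (6,107/7)]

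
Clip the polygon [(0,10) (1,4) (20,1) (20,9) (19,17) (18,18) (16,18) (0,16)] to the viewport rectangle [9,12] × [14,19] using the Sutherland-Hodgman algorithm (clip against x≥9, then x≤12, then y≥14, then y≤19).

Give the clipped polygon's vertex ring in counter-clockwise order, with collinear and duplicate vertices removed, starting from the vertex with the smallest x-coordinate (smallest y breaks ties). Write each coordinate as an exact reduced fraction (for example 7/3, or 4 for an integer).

Clipped polygon: [(9,14) (12,14) (12,35/2) (9,137/8)]

1. After x ≥ 9: [(9,52/19) (20,1) (20,9) (19,17) (18,18) (16,18) (9,137/8)]
2. After x ≤ 12: [(9,52/19) (12,43/19) (12,35/2) (9,137/8)]
3. After y ≥ 14: [(9,14) (12,14) (12,35/2) (9,137/8)]
4. After y ≤ 19: [(9,14) (12,14) (12,35/2) (9,137/8)]
5. Canonical ring: [(9,14) (12,14) (12,35/2) (9,137/8)]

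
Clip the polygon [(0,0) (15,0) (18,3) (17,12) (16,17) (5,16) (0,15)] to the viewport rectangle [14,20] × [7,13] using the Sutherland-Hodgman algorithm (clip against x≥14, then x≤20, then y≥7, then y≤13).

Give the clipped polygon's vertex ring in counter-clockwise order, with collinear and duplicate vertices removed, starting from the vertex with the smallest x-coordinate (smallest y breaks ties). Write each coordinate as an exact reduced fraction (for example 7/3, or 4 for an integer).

1. After x ≥ 14: [(14,0) (15,0) (18,3) (17,12) (16,17) (14,185/11)]
2. After x ≤ 20: [(14,0) (15,0) (18,3) (17,12) (16,17) (14,185/11)]
3. After y ≥ 7: [(14,7) (158/9,7) (17,12) (16,17) (14,185/11)]
4. After y ≤ 13: [(14,13) (14,7) (158/9,7) (17,12) (84/5,13)]
5. Canonical ring: [(14,7) (158/9,7) (17,12) (84/5,13) (14,13)]

Clipped polygon: [(14,7) (158/9,7) (17,12) (84/5,13) (14,13)]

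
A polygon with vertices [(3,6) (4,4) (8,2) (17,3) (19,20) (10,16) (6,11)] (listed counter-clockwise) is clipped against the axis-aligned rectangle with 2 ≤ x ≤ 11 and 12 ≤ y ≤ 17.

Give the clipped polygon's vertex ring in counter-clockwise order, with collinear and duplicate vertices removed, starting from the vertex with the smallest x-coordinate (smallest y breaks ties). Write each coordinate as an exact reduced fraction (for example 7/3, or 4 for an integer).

Clipped polygon: [(34/5,12) (11,12) (11,148/9) (10,16)]

1. After x ≥ 2: [(3,6) (4,4) (8,2) (17,3) (19,20) (10,16) (6,11)]
2. After x ≤ 11: [(3,6) (4,4) (8,2) (11,7/3) (11,148/9) (10,16) (6,11)]
3. After y ≥ 12: [(11,12) (11,148/9) (10,16) (34/5,12)]
4. After y ≤ 17: [(11,12) (11,148/9) (10,16) (34/5,12)]
5. Canonical ring: [(34/5,12) (11,12) (11,148/9) (10,16)]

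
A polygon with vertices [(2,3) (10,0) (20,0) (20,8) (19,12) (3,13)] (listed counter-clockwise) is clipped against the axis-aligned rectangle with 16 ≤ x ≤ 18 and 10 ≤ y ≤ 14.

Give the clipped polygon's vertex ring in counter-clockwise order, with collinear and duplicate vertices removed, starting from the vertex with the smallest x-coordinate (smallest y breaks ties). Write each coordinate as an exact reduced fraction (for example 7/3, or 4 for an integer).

1. After x ≥ 16: [(16,0) (20,0) (20,8) (19,12) (16,195/16)]
2. After x ≤ 18: [(16,0) (18,0) (18,193/16) (16,195/16)]
3. After y ≥ 10: [(16,10) (18,10) (18,193/16) (16,195/16)]
4. After y ≤ 14: [(16,10) (18,10) (18,193/16) (16,195/16)]
5. Canonical ring: [(16,10) (18,10) (18,193/16) (16,195/16)]

Clipped polygon: [(16,10) (18,10) (18,193/16) (16,195/16)]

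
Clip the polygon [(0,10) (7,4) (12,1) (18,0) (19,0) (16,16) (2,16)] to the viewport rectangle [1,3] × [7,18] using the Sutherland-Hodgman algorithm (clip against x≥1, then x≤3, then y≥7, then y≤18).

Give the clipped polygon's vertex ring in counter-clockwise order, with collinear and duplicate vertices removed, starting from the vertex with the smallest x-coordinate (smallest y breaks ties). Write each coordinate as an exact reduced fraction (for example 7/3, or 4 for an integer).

Clipped polygon: [(1,64/7) (3,52/7) (3,16) (2,16) (1,13)]

1. After x ≥ 1: [(1,13) (1,64/7) (7,4) (12,1) (18,0) (19,0) (16,16) (2,16)]
2. After x ≤ 3: [(1,13) (1,64/7) (3,52/7) (3,16) (2,16)]
3. After y ≥ 7: [(1,13) (1,64/7) (3,52/7) (3,16) (2,16)]
4. After y ≤ 18: [(1,13) (1,64/7) (3,52/7) (3,16) (2,16)]
5. Canonical ring: [(1,64/7) (3,52/7) (3,16) (2,16) (1,13)]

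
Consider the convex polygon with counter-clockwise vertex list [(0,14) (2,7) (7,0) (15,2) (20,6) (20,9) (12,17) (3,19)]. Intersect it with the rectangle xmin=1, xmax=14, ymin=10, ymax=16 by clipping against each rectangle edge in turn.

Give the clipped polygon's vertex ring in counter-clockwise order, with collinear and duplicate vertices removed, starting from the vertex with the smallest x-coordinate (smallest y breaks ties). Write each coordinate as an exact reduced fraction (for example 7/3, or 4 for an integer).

Clipped polygon: [(1,21/2) (8/7,10) (14,10) (14,15) (13,16) (6/5,16) (1,47/3)]

1. After x ≥ 1: [(1,47/3) (1,21/2) (2,7) (7,0) (15,2) (20,6) (20,9) (12,17) (3,19)]
2. After x ≤ 14: [(1,47/3) (1,21/2) (2,7) (7,0) (14,7/4) (14,15) (12,17) (3,19)]
3. After y ≥ 10: [(1,47/3) (1,21/2) (8/7,10) (14,10) (14,15) (12,17) (3,19)]
4. After y ≤ 16: [(6/5,16) (1,47/3) (1,21/2) (8/7,10) (14,10) (14,15) (13,16)]
5. Canonical ring: [(1,21/2) (8/7,10) (14,10) (14,15) (13,16) (6/5,16) (1,47/3)]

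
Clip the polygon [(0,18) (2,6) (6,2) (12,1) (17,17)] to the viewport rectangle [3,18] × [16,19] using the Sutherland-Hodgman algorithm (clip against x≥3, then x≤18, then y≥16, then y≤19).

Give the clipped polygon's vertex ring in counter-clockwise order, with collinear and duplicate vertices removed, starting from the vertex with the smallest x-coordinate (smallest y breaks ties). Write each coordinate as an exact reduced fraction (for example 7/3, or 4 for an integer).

1. After x ≥ 3: [(3,303/17) (3,5) (6,2) (12,1) (17,17)]
2. After x ≤ 18: [(3,303/17) (3,5) (6,2) (12,1) (17,17)]
3. After y ≥ 16: [(3,303/17) (3,16) (267/16,16) (17,17)]
4. After y ≤ 19: [(3,303/17) (3,16) (267/16,16) (17,17)]
5. Canonical ring: [(3,16) (267/16,16) (17,17) (3,303/17)]

Clipped polygon: [(3,16) (267/16,16) (17,17) (3,303/17)]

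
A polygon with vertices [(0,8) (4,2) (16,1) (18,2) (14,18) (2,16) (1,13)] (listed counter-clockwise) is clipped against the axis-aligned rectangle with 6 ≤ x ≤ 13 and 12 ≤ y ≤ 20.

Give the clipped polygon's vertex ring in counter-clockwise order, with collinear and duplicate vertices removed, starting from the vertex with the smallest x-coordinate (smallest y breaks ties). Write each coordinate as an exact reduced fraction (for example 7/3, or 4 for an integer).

1. After x ≥ 6: [(6,11/6) (16,1) (18,2) (14,18) (6,50/3)]
2. After x ≤ 13: [(6,11/6) (13,5/4) (13,107/6) (6,50/3)]
3. After y ≥ 12: [(6,12) (13,12) (13,107/6) (6,50/3)]
4. After y ≤ 20: [(6,12) (13,12) (13,107/6) (6,50/3)]
5. Canonical ring: [(6,12) (13,12) (13,107/6) (6,50/3)]

Clipped polygon: [(6,12) (13,12) (13,107/6) (6,50/3)]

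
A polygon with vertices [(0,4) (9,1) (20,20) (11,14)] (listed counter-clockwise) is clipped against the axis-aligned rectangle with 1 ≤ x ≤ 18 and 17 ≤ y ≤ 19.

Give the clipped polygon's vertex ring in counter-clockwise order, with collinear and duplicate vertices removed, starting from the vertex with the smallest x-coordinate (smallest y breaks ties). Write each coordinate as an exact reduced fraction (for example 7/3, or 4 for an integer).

1. After x ≥ 1: [(1,54/11) (1,11/3) (9,1) (20,20) (11,14)]
2. After x ≤ 18: [(1,54/11) (1,11/3) (9,1) (18,182/11) (18,56/3) (11,14)]
3. After y ≥ 17: [(18,17) (18,56/3) (31/2,17)]
4. After y ≤ 19: [(18,17) (18,56/3) (31/2,17)]
5. Canonical ring: [(31/2,17) (18,17) (18,56/3)]

Clipped polygon: [(31/2,17) (18,17) (18,56/3)]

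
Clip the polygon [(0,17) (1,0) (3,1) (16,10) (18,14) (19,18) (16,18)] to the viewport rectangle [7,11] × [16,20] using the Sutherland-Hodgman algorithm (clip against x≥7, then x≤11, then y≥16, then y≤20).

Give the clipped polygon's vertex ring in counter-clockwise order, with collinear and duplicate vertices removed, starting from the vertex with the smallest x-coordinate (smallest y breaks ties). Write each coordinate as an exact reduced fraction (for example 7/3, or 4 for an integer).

1. After x ≥ 7: [(7,279/16) (7,49/13) (16,10) (18,14) (19,18) (16,18)]
2. After x ≤ 11: [(11,283/16) (7,279/16) (7,49/13) (11,85/13)]
3. After y ≥ 16: [(11,16) (11,283/16) (7,279/16) (7,16)]
4. After y ≤ 20: [(11,16) (11,283/16) (7,279/16) (7,16)]
5. Canonical ring: [(7,16) (11,16) (11,283/16) (7,279/16)]

Clipped polygon: [(7,16) (11,16) (11,283/16) (7,279/16)]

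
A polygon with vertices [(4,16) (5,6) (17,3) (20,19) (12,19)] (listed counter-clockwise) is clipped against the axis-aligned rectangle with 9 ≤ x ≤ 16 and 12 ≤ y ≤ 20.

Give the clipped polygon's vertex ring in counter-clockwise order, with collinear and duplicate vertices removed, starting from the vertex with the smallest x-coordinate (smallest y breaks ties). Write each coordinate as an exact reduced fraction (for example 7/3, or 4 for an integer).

1. After x ≥ 9: [(9,143/8) (9,5) (17,3) (20,19) (12,19)]
2. After x ≤ 16: [(9,143/8) (9,5) (16,13/4) (16,19) (12,19)]
3. After y ≥ 12: [(9,143/8) (9,12) (16,12) (16,19) (12,19)]
4. After y ≤ 20: [(9,143/8) (9,12) (16,12) (16,19) (12,19)]
5. Canonical ring: [(9,12) (16,12) (16,19) (12,19) (9,143/8)]

Clipped polygon: [(9,12) (16,12) (16,19) (12,19) (9,143/8)]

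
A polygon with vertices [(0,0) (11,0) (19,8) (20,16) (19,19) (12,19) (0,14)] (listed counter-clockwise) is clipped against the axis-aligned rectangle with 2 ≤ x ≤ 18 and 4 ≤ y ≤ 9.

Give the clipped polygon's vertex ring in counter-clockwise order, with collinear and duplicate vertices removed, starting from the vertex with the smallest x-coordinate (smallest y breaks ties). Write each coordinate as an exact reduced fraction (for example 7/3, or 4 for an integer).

Clipped polygon: [(2,4) (15,4) (18,7) (18,9) (2,9)]

1. After x ≥ 2: [(2,0) (11,0) (19,8) (20,16) (19,19) (12,19) (2,89/6)]
2. After x ≤ 18: [(2,0) (11,0) (18,7) (18,19) (12,19) (2,89/6)]
3. After y ≥ 4: [(2,4) (15,4) (18,7) (18,19) (12,19) (2,89/6)]
4. After y ≤ 9: [(2,9) (2,4) (15,4) (18,7) (18,9)]
5. Canonical ring: [(2,4) (15,4) (18,7) (18,9) (2,9)]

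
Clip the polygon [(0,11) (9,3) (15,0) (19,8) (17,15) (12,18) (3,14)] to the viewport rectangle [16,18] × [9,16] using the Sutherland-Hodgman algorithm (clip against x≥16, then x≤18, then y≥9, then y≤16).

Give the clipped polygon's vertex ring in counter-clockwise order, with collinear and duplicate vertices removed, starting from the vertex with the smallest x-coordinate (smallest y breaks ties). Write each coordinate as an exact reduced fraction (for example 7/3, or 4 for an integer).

1. After x ≥ 16: [(16,2) (19,8) (17,15) (16,78/5)]
2. After x ≤ 18: [(16,2) (18,6) (18,23/2) (17,15) (16,78/5)]
3. After y ≥ 9: [(16,9) (18,9) (18,23/2) (17,15) (16,78/5)]
4. After y ≤ 16: [(16,9) (18,9) (18,23/2) (17,15) (16,78/5)]
5. Canonical ring: [(16,9) (18,9) (18,23/2) (17,15) (16,78/5)]

Clipped polygon: [(16,9) (18,9) (18,23/2) (17,15) (16,78/5)]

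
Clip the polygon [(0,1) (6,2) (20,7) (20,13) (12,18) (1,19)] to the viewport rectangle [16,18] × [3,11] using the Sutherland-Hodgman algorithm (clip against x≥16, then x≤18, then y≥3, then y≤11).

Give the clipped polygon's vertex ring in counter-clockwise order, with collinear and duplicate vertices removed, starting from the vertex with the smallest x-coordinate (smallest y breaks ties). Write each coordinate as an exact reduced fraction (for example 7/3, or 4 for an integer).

Clipped polygon: [(16,39/7) (18,44/7) (18,11) (16,11)]

1. After x ≥ 16: [(16,39/7) (20,7) (20,13) (16,31/2)]
2. After x ≤ 18: [(16,39/7) (18,44/7) (18,57/4) (16,31/2)]
3. After y ≥ 3: [(16,39/7) (18,44/7) (18,57/4) (16,31/2)]
4. After y ≤ 11: [(16,11) (16,39/7) (18,44/7) (18,11)]
5. Canonical ring: [(16,39/7) (18,44/7) (18,11) (16,11)]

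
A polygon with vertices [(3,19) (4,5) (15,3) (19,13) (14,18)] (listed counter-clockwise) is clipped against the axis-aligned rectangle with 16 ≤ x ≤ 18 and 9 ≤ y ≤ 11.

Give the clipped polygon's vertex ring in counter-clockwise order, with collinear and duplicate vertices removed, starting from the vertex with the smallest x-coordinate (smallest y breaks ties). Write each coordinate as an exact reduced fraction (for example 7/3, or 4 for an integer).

1. After x ≥ 16: [(16,11/2) (19,13) (16,16)]
2. After x ≤ 18: [(16,11/2) (18,21/2) (18,14) (16,16)]
3. After y ≥ 9: [(16,9) (87/5,9) (18,21/2) (18,14) (16,16)]
4. After y ≤ 11: [(16,11) (16,9) (87/5,9) (18,21/2) (18,11)]
5. Canonical ring: [(16,9) (87/5,9) (18,21/2) (18,11) (16,11)]

Clipped polygon: [(16,9) (87/5,9) (18,21/2) (18,11) (16,11)]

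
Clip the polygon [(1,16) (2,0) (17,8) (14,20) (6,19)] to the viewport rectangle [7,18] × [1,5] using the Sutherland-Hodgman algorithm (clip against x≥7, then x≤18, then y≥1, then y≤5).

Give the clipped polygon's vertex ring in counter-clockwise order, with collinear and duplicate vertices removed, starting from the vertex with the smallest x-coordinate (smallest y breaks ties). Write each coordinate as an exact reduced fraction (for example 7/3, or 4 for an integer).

Clipped polygon: [(7,8/3) (91/8,5) (7,5)]

1. After x ≥ 7: [(7,8/3) (17,8) (14,20) (7,153/8)]
2. After x ≤ 18: [(7,8/3) (17,8) (14,20) (7,153/8)]
3. After y ≥ 1: [(7,8/3) (17,8) (14,20) (7,153/8)]
4. After y ≤ 5: [(7,5) (7,8/3) (91/8,5)]
5. Canonical ring: [(7,8/3) (91/8,5) (7,5)]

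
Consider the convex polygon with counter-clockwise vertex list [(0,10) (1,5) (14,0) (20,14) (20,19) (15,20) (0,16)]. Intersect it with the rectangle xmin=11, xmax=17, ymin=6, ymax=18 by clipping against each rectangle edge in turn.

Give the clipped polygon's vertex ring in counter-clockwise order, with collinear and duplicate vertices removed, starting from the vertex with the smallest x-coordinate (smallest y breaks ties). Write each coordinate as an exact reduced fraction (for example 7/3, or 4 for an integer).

Clipped polygon: [(11,6) (116/7,6) (17,7) (17,18) (11,18)]

1. After x ≥ 11: [(11,15/13) (14,0) (20,14) (20,19) (15,20) (11,284/15)]
2. After x ≤ 17: [(11,15/13) (14,0) (17,7) (17,98/5) (15,20) (11,284/15)]
3. After y ≥ 6: [(11,6) (116/7,6) (17,7) (17,98/5) (15,20) (11,284/15)]
4. After y ≤ 18: [(11,18) (11,6) (116/7,6) (17,7) (17,18)]
5. Canonical ring: [(11,6) (116/7,6) (17,7) (17,18) (11,18)]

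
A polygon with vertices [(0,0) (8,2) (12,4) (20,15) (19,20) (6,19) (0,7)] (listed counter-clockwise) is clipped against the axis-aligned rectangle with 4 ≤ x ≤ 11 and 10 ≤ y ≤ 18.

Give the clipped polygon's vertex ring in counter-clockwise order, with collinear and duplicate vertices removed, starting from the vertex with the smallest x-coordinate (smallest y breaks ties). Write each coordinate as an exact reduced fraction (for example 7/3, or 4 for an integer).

Clipped polygon: [(4,10) (11,10) (11,18) (11/2,18) (4,15)]

1. After x ≥ 4: [(4,1) (8,2) (12,4) (20,15) (19,20) (6,19) (4,15)]
2. After x ≤ 11: [(4,1) (8,2) (11,7/2) (11,252/13) (6,19) (4,15)]
3. After y ≥ 10: [(4,10) (11,10) (11,252/13) (6,19) (4,15)]
4. After y ≤ 18: [(4,10) (11,10) (11,18) (11/2,18) (4,15)]
5. Canonical ring: [(4,10) (11,10) (11,18) (11/2,18) (4,15)]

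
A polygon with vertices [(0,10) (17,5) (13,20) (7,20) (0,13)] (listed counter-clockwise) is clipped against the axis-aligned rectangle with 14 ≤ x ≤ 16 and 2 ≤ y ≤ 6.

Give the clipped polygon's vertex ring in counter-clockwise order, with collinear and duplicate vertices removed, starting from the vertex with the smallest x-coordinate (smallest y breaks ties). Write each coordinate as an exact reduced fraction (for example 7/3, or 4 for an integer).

Clipped polygon: [(14,100/17) (16,90/17) (16,6) (14,6)]

1. After x ≥ 14: [(14,100/17) (17,5) (14,65/4)]
2. After x ≤ 16: [(14,100/17) (16,90/17) (16,35/4) (14,65/4)]
3. After y ≥ 2: [(14,100/17) (16,90/17) (16,35/4) (14,65/4)]
4. After y ≤ 6: [(14,6) (14,100/17) (16,90/17) (16,6)]
5. Canonical ring: [(14,100/17) (16,90/17) (16,6) (14,6)]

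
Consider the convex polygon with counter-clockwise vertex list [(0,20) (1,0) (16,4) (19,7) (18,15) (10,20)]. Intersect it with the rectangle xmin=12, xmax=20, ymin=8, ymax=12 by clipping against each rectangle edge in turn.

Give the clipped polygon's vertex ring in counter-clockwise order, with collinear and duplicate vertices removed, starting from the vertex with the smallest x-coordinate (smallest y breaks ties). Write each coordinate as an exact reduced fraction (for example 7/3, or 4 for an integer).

Clipped polygon: [(12,8) (151/8,8) (147/8,12) (12,12)]

1. After x ≥ 12: [(12,44/15) (16,4) (19,7) (18,15) (12,75/4)]
2. After x ≤ 20: [(12,44/15) (16,4) (19,7) (18,15) (12,75/4)]
3. After y ≥ 8: [(12,8) (151/8,8) (18,15) (12,75/4)]
4. After y ≤ 12: [(12,12) (12,8) (151/8,8) (147/8,12)]
5. Canonical ring: [(12,8) (151/8,8) (147/8,12) (12,12)]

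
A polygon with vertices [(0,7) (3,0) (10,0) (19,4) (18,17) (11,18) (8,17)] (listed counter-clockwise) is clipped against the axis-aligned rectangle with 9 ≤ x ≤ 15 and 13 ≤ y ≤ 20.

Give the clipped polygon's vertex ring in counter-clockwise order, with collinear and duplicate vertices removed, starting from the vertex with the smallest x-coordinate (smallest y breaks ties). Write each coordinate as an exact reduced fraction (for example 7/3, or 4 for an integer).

Clipped polygon: [(9,13) (15,13) (15,122/7) (11,18) (9,52/3)]

1. After x ≥ 9: [(9,0) (10,0) (19,4) (18,17) (11,18) (9,52/3)]
2. After x ≤ 15: [(9,0) (10,0) (15,20/9) (15,122/7) (11,18) (9,52/3)]
3. After y ≥ 13: [(9,13) (15,13) (15,122/7) (11,18) (9,52/3)]
4. After y ≤ 20: [(9,13) (15,13) (15,122/7) (11,18) (9,52/3)]
5. Canonical ring: [(9,13) (15,13) (15,122/7) (11,18) (9,52/3)]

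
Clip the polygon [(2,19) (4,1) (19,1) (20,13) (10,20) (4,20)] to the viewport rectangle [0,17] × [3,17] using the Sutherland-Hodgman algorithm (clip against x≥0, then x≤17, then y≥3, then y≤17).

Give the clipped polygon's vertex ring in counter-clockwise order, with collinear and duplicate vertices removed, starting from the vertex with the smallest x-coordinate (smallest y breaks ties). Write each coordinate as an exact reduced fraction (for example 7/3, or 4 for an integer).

Clipped polygon: [(20/9,17) (34/9,3) (17,3) (17,151/10) (100/7,17)]

1. After x ≥ 0: [(2,19) (4,1) (19,1) (20,13) (10,20) (4,20)]
2. After x ≤ 17: [(2,19) (4,1) (17,1) (17,151/10) (10,20) (4,20)]
3. After y ≥ 3: [(2,19) (34/9,3) (17,3) (17,151/10) (10,20) (4,20)]
4. After y ≤ 17: [(20/9,17) (34/9,3) (17,3) (17,151/10) (100/7,17)]
5. Canonical ring: [(20/9,17) (34/9,3) (17,3) (17,151/10) (100/7,17)]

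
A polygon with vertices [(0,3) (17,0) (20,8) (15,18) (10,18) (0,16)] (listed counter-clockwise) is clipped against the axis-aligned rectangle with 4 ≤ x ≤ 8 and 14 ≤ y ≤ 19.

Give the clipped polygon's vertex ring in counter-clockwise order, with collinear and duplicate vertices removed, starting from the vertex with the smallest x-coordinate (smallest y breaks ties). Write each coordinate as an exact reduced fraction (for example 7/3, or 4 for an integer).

Clipped polygon: [(4,14) (8,14) (8,88/5) (4,84/5)]

1. After x ≥ 4: [(4,39/17) (17,0) (20,8) (15,18) (10,18) (4,84/5)]
2. After x ≤ 8: [(4,39/17) (8,27/17) (8,88/5) (4,84/5)]
3. After y ≥ 14: [(4,14) (8,14) (8,88/5) (4,84/5)]
4. After y ≤ 19: [(4,14) (8,14) (8,88/5) (4,84/5)]
5. Canonical ring: [(4,14) (8,14) (8,88/5) (4,84/5)]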